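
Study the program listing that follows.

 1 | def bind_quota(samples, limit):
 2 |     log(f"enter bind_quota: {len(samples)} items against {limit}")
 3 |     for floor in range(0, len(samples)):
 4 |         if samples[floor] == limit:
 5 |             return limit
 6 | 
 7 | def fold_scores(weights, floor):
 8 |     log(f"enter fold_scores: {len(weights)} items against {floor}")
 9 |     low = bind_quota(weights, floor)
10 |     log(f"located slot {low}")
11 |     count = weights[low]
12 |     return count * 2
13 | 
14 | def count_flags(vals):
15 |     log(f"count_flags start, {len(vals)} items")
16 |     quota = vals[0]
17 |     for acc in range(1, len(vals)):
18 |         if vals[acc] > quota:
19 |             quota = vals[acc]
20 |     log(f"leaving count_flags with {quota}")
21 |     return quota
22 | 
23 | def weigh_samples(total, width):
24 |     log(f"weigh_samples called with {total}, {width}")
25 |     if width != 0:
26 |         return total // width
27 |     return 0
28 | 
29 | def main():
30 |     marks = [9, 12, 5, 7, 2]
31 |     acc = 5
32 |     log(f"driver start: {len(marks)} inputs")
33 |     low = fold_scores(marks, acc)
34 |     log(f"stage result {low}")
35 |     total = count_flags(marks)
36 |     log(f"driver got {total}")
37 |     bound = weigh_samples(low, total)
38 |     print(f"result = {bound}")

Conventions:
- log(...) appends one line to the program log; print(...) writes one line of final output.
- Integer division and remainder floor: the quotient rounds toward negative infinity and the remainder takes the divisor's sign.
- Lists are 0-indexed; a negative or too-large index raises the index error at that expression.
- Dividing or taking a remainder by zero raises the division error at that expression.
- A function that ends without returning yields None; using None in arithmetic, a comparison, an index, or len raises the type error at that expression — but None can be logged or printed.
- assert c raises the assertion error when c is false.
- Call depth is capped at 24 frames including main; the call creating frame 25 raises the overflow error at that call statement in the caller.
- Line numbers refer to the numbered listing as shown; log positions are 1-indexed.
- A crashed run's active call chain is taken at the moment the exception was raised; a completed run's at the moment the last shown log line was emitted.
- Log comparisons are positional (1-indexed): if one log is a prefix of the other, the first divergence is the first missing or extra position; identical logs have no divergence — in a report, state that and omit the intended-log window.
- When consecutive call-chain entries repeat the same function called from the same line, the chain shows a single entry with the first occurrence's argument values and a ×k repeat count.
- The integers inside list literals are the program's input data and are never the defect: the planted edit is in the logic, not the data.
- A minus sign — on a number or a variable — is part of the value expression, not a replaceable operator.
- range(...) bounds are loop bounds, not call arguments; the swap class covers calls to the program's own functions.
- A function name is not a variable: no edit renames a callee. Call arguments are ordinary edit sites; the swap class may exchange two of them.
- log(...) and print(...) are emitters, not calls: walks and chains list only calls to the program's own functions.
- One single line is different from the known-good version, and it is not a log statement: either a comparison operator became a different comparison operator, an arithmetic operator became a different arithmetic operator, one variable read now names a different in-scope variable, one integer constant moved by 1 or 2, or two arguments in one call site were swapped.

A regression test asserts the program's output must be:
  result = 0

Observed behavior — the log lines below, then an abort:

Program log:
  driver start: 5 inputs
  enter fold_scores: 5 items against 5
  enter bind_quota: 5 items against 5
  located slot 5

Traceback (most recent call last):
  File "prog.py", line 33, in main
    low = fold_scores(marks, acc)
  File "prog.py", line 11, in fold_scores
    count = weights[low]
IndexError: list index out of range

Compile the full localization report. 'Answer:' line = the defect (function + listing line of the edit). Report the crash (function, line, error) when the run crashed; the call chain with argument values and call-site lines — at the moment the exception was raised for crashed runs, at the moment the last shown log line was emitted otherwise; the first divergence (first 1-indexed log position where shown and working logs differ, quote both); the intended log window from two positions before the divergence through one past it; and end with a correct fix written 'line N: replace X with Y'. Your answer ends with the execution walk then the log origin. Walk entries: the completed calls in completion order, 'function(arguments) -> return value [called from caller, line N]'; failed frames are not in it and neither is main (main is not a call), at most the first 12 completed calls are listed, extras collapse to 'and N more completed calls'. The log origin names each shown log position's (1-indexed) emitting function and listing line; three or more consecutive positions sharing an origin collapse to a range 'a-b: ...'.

Answer: the defect is in bind_quota at line 5.
Core observation: Log line 4 is where behavior first shows: 'located slot 5' appears instead of 'located slot 2'.
Crash: fold_scores, line 11, IndexError.
Call chain: main -> fold_scores([9, 12, 5, 7, 2], 5) (called at line 33).
First divergence: at position 4 the run shows 'located slot 5' where the working version logs 'located slot 2'.
Intended log window:
  2: enter fold_scores: 5 items against 5
  3: enter bind_quota: 5 items against 5
  4: located slot 2
  5: stage result 10
Execution walk:
  bind_quota([9, 12, 5, 7, 2], 5) -> 5  [called from fold_scores, line 9]
Log origins:
  1: emitted by main (line 32)
  2: emitted by fold_scores (line 8)
  3: emitted by bind_quota (line 2)
  4: emitted by fold_scores (line 10)
A correct fix: line 5: replace `limit` with `floor`.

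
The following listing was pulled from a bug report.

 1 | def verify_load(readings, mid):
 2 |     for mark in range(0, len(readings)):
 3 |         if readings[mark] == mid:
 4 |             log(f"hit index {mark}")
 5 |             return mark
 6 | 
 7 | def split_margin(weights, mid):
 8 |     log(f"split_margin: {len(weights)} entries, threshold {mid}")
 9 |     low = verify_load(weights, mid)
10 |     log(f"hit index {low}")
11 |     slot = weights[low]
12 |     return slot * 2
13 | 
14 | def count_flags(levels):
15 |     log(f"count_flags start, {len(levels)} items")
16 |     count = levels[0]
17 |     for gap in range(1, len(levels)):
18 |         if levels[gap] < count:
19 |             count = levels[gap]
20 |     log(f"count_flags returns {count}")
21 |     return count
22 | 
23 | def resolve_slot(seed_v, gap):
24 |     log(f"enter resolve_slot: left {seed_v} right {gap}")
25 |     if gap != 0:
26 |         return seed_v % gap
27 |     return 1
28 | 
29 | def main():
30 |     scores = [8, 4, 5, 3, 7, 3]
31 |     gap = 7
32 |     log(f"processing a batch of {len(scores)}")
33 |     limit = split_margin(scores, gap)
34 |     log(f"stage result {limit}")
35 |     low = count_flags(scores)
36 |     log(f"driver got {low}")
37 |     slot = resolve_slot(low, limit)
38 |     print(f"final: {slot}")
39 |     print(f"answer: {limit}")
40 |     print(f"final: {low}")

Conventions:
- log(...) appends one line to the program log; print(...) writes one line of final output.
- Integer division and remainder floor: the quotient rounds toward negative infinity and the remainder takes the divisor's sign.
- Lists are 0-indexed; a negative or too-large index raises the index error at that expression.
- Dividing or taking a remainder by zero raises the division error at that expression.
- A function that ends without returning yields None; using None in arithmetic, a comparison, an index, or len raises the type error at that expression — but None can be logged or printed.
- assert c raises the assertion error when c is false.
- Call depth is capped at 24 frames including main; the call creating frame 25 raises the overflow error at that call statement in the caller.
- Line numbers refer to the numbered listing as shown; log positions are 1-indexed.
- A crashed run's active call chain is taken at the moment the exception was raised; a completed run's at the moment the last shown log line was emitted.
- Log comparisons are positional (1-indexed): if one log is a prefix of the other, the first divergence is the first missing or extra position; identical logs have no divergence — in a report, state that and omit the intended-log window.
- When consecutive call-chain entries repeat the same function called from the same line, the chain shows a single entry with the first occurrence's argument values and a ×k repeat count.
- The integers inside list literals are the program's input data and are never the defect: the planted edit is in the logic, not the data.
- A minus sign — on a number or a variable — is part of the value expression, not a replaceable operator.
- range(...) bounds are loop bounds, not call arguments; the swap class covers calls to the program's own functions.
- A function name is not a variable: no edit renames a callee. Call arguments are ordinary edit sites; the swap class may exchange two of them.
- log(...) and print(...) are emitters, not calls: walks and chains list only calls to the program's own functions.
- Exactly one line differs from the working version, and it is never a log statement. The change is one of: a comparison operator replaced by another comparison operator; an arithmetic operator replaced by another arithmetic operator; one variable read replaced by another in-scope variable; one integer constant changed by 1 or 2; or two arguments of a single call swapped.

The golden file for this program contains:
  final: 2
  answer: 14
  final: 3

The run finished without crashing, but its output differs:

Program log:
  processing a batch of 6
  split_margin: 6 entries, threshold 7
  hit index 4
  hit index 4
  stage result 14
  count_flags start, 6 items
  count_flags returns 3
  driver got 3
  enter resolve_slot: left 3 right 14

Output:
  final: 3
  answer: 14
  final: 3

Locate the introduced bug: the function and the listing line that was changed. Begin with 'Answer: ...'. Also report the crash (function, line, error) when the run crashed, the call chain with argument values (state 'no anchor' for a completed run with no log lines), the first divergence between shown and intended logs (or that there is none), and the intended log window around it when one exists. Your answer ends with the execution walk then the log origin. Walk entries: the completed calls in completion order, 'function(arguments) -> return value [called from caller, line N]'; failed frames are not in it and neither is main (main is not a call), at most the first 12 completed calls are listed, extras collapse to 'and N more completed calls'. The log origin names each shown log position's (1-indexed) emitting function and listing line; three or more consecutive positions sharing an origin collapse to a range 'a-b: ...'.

Answer: the defect is in main at line 37.
Key fact: The earliest visible damage is log position 9 — 'enter resolve_slot: left 3 right 14' rather than the intended 'enter resolve_slot: left 14 right 3'.
Call chain: main -> resolve_slot(3, 14) (called at line 37).
First divergence: position 9 — the shown line 'enter resolve_slot: left 3 right 14' should read 'enter resolve_slot: left 14 right 3'.
Intended log window:
  7: count_flags returns 3
  8: driver got 3
  9: enter resolve_slot: left 14 right 3
Execution walk:
  verify_load([8, 4, 5, 3, 7, 3], 7) -> 4  [called from split_margin, line 9]
  split_margin([8, 4, 5, 3, 7, 3], 7) -> 14  [called from main, line 33]
  count_flags([8, 4, 5, 3, 7, 3]) -> 3  [called from main, line 35]
  resolve_slot(3, 14) -> 3  [called from main, line 37]
Log origins:
  1: logged in main at line 32
  2: logged in split_margin at line 8
  3: logged in verify_load at line 4
  4: logged in split_margin at line 10
  5: logged in main at line 34
  6: logged in count_flags at line 15
  7: logged in count_flags at line 20
  8: logged in main at line 36
  9: logged in resolve_slot at line 24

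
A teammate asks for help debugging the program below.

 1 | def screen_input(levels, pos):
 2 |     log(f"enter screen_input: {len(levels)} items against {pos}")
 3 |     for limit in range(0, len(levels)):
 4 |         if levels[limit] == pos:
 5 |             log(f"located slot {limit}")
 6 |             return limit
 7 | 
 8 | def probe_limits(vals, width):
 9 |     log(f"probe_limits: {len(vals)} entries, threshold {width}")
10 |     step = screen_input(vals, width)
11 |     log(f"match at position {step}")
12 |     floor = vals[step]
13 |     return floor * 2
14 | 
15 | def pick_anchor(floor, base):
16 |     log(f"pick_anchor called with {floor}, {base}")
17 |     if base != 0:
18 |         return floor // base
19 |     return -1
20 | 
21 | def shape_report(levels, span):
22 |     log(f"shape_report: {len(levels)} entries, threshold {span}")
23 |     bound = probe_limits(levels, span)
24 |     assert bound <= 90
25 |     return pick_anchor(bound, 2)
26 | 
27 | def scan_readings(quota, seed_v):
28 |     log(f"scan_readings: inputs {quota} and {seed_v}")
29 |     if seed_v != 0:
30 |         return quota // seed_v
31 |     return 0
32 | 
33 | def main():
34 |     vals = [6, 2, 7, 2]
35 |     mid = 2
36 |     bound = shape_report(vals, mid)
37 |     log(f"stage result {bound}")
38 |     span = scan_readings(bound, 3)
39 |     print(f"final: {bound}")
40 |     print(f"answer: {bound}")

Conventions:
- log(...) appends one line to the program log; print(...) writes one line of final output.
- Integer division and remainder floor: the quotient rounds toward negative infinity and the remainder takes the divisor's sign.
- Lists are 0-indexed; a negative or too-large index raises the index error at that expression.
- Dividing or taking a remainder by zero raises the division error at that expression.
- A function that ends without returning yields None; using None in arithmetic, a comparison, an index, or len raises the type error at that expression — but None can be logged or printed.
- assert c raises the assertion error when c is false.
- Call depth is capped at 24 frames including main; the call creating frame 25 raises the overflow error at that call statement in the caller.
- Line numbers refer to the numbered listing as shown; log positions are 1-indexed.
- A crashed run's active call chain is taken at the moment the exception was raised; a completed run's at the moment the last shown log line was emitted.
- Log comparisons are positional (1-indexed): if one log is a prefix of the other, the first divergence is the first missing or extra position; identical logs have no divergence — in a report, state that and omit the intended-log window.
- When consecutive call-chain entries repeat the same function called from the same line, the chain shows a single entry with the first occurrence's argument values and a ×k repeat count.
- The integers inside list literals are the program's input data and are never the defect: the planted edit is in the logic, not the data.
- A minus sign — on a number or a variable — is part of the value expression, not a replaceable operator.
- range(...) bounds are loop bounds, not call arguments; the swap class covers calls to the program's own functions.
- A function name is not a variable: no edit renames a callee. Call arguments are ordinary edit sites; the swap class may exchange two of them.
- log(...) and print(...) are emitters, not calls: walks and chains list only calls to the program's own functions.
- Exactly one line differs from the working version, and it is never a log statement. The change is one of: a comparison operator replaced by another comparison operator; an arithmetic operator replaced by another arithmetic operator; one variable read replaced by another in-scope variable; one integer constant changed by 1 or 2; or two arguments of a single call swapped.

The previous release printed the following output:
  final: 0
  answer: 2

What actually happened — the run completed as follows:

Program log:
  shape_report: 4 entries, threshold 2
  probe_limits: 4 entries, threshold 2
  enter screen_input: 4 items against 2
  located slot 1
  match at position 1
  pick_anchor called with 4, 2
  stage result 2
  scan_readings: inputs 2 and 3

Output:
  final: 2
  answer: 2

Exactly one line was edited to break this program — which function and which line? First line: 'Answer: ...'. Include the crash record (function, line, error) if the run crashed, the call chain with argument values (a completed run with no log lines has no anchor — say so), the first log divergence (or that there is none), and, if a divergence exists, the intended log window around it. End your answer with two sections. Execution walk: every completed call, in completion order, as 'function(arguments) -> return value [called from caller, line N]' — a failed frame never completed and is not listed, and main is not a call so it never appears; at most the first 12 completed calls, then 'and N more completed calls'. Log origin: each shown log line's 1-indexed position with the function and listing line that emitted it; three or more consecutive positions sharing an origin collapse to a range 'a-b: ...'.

Answer: the defect is in main at line 39.
Key fact: No log line changed; the fault shows up purely in the output.
Call chain: main -> scan_readings(2, 3) (called at line 38).
First divergence: there is none — every log position agrees.
Execution walk:
  screen_input([6, 2, 7, 2], 2) -> 1  [called from probe_limits, line 10]
  probe_limits([6, 2, 7, 2], 2) -> 4  [called from shape_report, line 23]
  pick_anchor(4, 2) -> 2  [called from shape_report, line 25]
  shape_report([6, 2, 7, 2], 2) -> 2  [called from main, line 36]
  scan_readings(2, 3) -> 0  [called from main, line 38]
Log origins:
  1: from shape_report, line 22
  2: from probe_limits, line 9
  3: from screen_input, line 2
  4: from screen_input, line 5
  5: from probe_limits, line 11
  6: from pick_anchor, line 16
  7: from main, line 37
  8: from scan_readings, line 28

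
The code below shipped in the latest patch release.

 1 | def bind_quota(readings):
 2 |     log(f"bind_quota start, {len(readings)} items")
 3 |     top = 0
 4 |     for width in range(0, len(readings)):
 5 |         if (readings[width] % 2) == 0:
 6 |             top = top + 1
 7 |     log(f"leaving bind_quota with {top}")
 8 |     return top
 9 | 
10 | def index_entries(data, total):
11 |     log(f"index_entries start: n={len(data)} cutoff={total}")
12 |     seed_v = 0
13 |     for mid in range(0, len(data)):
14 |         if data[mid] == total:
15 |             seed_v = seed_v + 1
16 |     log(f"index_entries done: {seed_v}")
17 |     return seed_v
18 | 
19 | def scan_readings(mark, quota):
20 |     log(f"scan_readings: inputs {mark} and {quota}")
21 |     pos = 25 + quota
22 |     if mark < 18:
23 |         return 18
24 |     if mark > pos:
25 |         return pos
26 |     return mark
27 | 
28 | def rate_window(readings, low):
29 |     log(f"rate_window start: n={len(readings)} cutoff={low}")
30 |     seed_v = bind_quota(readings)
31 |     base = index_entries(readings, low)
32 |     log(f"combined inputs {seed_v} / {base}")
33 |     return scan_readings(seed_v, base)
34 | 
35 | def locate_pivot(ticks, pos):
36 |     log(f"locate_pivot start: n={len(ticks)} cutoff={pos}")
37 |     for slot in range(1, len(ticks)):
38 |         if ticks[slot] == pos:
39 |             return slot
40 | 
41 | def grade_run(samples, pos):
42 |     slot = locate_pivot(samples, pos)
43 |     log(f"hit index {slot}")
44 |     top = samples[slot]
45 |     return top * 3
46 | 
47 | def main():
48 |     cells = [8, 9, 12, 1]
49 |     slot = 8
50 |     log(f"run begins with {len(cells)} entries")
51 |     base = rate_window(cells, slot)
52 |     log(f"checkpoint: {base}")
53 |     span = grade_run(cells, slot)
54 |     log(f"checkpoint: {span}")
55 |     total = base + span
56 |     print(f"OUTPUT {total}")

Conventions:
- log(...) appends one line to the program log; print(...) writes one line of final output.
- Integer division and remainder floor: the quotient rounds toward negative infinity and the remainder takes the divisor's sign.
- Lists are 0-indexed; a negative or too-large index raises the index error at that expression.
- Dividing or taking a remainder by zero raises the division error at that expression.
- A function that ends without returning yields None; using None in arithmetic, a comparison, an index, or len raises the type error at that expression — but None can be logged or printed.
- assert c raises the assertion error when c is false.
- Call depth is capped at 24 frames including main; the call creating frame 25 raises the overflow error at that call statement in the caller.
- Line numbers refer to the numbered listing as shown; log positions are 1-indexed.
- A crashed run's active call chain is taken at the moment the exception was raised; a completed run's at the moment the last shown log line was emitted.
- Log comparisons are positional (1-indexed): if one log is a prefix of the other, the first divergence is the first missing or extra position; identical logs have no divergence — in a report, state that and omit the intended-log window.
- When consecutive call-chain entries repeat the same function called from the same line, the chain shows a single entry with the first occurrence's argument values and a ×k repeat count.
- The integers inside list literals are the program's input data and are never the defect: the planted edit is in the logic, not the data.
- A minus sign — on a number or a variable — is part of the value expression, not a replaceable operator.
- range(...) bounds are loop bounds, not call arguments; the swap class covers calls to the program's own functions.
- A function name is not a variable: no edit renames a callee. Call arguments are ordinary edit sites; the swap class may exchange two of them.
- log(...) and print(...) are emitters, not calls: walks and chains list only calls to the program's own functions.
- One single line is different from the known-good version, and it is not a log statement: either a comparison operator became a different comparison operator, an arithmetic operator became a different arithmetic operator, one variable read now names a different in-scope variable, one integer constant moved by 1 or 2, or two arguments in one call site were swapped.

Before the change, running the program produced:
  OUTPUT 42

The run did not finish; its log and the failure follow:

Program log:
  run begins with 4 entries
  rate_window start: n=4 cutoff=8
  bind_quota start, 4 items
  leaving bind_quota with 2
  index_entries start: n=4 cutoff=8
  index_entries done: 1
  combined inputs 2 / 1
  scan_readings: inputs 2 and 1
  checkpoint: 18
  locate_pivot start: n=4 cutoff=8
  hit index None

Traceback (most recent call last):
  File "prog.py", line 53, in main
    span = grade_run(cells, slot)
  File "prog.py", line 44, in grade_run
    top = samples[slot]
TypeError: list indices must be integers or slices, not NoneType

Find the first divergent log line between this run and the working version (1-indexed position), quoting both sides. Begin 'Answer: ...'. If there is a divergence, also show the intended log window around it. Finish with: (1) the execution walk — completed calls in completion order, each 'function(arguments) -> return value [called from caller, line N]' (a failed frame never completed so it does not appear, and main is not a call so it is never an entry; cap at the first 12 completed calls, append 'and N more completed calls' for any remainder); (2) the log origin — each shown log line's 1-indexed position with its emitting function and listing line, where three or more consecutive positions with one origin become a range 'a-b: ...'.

Answer: at position 11 the run shows 'hit index None' where the working version logs 'hit index 0'.
Intended log window:
  9: checkpoint: 18
  10: locate_pivot start: n=4 cutoff=8
  11: hit index 0
  12: checkpoint: 24
Execution walk:
  bind_quota([8, 9, 12, 1]) -> 2  [called from rate_window, line 30]
  index_entries([8, 9, 12, 1], 8) -> 1  [called from rate_window, line 31]
  scan_readings(2, 1) -> 18  [called from rate_window, line 33]
  rate_window([8, 9, 12, 1], 8) -> 18  [called from main, line 51]
  locate_pivot([8, 9, 12, 1], 8) -> None  [called from grade_run, line 42]
Origin of each log line:
  1: logged in main at line 50
  2: logged in rate_window at line 29
  3: logged in bind_quota at line 2
  4: logged in bind_quota at line 7
  5: logged in index_entries at line 11
  6: logged in index_entries at line 16
  7: logged in rate_window at line 32
  8: logged in scan_readings at line 20
  9: logged in main at line 52
  10: logged in locate_pivot at line 36
  11: logged in grade_run at line 43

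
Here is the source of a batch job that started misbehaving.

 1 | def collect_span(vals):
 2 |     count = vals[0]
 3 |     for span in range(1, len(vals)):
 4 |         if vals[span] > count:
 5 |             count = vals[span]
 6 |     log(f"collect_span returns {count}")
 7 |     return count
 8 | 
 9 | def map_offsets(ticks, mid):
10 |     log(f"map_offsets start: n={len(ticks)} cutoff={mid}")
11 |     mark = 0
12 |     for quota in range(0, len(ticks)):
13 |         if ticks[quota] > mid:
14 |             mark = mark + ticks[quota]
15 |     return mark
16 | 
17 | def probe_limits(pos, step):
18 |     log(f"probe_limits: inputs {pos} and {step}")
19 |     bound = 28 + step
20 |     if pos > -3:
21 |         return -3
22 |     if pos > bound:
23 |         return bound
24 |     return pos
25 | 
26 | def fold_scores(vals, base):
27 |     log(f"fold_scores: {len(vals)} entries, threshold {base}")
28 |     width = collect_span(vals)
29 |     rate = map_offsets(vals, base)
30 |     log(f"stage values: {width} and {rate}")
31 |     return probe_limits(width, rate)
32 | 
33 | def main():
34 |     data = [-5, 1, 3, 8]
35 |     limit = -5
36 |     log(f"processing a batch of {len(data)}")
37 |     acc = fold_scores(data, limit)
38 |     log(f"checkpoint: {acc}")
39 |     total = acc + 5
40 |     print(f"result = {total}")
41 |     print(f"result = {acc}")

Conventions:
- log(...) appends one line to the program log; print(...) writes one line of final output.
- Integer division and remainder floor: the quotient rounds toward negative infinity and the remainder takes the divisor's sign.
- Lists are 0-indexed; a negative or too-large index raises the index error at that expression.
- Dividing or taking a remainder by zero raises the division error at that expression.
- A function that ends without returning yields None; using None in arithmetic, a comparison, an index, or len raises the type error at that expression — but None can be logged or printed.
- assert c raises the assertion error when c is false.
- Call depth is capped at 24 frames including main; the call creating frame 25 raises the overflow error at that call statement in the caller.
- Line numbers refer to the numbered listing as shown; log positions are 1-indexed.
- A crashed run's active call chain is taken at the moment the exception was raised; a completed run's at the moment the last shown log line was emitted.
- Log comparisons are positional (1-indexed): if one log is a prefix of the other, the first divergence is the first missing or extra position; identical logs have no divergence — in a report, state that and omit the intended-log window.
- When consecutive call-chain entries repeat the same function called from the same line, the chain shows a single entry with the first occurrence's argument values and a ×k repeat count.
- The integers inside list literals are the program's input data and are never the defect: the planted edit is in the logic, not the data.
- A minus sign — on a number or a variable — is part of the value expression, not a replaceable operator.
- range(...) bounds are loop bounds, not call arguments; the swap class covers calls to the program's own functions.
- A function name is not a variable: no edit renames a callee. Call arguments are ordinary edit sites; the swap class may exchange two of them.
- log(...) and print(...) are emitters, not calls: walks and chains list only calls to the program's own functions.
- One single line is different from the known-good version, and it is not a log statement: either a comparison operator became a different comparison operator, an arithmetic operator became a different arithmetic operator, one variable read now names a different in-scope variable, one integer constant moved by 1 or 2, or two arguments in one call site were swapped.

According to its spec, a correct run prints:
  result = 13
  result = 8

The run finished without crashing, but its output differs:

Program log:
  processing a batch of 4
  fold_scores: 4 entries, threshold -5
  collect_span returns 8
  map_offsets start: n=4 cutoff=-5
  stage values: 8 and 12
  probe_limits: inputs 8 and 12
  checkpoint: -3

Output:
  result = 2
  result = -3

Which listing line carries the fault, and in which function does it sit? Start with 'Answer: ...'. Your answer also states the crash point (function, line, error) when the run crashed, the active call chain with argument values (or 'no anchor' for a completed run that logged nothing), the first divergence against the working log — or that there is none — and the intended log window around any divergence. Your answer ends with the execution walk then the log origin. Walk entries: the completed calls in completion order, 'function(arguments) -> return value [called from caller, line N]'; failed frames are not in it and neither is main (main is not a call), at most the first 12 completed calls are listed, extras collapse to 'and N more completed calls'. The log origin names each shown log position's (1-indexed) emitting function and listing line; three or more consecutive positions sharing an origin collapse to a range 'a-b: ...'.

Answer: the defect is in probe_limits at line 20.
Key observation: Everything matches until log position 7, which reads 'checkpoint: -3' in place of 'checkpoint: 8'.
Call chain: main.
First divergence: position 7; shown 'checkpoint: -3' vs intended 'checkpoint: 8'.
Intended log window:
  5: stage values: 8 and 12
  6: probe_limits: inputs 8 and 12
  7: checkpoint: 8
Execution walk:
  collect_span([-5, 1, 3, 8]) -> 8  [called from fold_scores, line 28]
  map_offsets([-5, 1, 3, 8], -5) -> 12  [called from fold_scores, line 29]
  probe_limits(8, 12) -> -3  [called from fold_scores, line 31]
  fold_scores([-5, 1, 3, 8], -5) -> -3  [called from main, line 37]
Log origins:
  1: from main, line 36
  2: from fold_scores, line 27
  3: from collect_span, line 6
  4: from map_offsets, line 10
  5: from fold_scores, line 30
  6: from probe_limits, line 18
  7: from main, line 38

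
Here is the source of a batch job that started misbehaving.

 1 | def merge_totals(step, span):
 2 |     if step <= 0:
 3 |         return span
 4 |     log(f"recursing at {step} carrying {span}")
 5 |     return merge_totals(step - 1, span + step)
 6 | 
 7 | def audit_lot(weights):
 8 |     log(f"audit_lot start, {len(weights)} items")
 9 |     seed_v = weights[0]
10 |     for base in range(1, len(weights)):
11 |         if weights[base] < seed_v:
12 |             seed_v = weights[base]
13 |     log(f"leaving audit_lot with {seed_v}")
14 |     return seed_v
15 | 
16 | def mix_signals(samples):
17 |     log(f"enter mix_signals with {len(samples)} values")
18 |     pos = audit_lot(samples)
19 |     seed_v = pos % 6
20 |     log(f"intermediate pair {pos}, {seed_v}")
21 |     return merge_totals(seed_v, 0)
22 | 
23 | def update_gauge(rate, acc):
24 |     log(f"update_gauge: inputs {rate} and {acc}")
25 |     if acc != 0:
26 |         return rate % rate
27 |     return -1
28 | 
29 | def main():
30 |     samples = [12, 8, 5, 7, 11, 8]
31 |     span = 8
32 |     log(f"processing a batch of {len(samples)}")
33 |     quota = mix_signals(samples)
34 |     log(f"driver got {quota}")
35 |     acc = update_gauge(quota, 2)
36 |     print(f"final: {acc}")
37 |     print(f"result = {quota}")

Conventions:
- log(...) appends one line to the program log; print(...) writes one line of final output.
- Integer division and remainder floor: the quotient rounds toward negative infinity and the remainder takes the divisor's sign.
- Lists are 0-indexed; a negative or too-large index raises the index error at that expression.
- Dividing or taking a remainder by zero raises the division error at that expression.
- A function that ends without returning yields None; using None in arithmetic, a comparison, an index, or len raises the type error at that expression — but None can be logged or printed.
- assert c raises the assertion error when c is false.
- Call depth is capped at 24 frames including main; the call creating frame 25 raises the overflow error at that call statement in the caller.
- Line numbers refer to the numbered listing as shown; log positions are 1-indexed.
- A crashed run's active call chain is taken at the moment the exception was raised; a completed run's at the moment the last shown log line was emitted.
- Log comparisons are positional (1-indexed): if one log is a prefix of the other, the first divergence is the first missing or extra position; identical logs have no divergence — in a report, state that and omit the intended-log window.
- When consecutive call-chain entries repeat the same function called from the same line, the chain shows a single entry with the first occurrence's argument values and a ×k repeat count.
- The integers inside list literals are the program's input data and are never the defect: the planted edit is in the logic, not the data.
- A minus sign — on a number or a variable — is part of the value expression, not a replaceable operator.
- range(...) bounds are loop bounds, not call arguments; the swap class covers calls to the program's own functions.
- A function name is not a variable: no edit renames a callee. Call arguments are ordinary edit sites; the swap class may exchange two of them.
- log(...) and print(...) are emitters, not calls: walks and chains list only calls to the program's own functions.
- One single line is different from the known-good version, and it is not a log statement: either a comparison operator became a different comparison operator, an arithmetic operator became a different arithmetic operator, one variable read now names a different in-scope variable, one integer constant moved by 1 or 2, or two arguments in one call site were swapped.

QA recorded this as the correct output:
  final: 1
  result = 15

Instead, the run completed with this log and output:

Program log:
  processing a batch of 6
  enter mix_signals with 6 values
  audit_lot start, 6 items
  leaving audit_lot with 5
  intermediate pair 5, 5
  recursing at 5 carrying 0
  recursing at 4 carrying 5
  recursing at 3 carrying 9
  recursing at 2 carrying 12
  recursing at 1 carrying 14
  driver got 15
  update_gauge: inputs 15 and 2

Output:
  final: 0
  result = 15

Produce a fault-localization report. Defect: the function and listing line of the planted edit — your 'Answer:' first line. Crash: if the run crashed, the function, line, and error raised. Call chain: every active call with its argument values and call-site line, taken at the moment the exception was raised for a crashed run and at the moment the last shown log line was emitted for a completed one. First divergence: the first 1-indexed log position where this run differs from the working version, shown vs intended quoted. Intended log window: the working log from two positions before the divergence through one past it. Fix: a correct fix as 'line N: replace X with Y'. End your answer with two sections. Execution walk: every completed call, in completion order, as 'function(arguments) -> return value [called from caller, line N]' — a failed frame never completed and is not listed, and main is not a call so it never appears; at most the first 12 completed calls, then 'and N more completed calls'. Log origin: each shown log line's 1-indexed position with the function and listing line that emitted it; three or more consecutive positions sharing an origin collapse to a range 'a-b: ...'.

Answer: the defect is in update_gauge at line 26.
Key fact: Log streams are identical — the defect surfaces only in the printed output.
Call chain: main -> update_gauge(15, 2) (called at line 35).
First divergence: none (the log streams are identical).
Execution walk:
  audit_lot([12, 8, 5, 7, 11, 8]) -> 5  [called from mix_signals, line 18]
  merge_totals(0, 15) -> 15  [called from merge_totals, line 5]
  merge_totals(1, 14) -> 15  [called from merge_totals, line 5]
  merge_totals(2, 12) -> 15  [called from merge_totals, line 5]
  merge_totals(3, 9) -> 15  [called from merge_totals, line 5]
  merge_totals(4, 5) -> 15  [called from merge_totals, line 5]
  merge_totals(5, 0) -> 15  [called from mix_signals, line 21]
  mix_signals([12, 8, 5, 7, 11, 8]) -> 15  [called from main, line 33]
  update_gauge(15, 2) -> 0  [called from main, line 35]
Log origins:
  1: from main, line 32
  2: from mix_signals, line 17
  3: from audit_lot, line 8
  4: from audit_lot, line 13
  5: from mix_signals, line 20
  6-10: from merge_totals, line 4
  11: from main, line 34
  12: from update_gauge, line 24
A correct fix: line 26: replace `rate % rate` with `rate % acc`.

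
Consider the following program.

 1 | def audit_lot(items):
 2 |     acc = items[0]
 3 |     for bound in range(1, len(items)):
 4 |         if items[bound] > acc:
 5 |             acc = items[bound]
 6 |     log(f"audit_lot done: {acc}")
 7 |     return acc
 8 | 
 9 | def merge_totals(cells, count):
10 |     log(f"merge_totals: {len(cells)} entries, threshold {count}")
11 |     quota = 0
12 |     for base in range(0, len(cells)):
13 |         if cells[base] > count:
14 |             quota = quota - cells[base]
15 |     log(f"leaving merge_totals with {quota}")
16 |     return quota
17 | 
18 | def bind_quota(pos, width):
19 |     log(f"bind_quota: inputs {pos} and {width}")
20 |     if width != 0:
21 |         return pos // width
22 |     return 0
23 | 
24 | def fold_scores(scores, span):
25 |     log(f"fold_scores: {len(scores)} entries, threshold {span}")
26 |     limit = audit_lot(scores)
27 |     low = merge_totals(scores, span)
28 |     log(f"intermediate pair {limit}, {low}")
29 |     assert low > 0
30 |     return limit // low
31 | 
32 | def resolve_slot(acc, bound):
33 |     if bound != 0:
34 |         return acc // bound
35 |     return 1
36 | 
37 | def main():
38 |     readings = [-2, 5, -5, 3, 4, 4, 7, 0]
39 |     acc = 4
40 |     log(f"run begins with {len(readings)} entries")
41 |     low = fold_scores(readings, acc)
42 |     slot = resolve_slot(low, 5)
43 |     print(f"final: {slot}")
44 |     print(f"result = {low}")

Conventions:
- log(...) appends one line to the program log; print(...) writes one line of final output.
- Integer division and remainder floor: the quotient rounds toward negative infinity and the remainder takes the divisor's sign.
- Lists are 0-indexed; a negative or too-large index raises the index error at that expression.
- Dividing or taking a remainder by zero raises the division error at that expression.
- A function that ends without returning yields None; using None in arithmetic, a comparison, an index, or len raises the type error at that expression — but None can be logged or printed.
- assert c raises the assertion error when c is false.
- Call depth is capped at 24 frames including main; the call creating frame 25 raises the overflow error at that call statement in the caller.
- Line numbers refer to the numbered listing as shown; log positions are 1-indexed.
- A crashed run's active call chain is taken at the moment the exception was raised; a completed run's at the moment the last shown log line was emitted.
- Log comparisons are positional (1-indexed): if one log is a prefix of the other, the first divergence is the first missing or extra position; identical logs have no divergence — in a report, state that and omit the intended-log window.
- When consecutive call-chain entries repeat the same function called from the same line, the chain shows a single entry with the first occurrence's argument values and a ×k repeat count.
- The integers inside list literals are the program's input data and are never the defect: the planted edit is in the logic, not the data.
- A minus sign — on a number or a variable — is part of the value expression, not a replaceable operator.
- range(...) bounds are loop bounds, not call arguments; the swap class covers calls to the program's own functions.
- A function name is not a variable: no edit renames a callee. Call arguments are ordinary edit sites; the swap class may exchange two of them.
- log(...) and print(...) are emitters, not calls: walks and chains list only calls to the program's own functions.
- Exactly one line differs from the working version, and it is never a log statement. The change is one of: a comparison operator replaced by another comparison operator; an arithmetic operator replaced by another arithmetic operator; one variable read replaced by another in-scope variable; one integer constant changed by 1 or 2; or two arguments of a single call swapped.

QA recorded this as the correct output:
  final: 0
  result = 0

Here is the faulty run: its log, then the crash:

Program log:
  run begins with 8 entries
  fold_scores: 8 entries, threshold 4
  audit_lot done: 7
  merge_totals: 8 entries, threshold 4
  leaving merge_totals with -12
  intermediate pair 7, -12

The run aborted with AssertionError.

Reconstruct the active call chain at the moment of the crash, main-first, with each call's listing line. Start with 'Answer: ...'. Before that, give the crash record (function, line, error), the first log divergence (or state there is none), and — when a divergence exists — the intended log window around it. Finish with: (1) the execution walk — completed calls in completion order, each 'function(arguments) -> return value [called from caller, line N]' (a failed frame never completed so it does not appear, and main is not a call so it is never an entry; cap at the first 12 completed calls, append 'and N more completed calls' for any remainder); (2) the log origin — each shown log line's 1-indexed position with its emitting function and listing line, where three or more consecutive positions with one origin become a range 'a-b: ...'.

Answer: main -> fold_scores (called at line 41).
Key fact: The log first diverges at position 5: the faulty run prints 'leaving merge_totals with -12' where the working version prints 'leaving merge_totals with 12'.
Crash: fold_scores, line 29, AssertionError.
First divergence: position 5 — the shown line 'leaving merge_totals with -12' should read 'leaving merge_totals with 12'.
Intended log window:
  3: audit_lot done: 7
  4: merge_totals: 8 entries, threshold 4
  5: leaving merge_totals with 12
  6: intermediate pair 7, 12
Execution walk:
  audit_lot([-2, 5, -5, 3, 4, 4, 7, 0]) -> 7  [called from fold_scores, line 26]
  merge_totals([-2, 5, -5, 3, 4, 4, 7, 0], 4) -> -12  [called from fold_scores, line 27]
Log line origins:
  1: from main, line 40
  2: from fold_scores, line 25
  3: from audit_lot, line 6
  4: from merge_totals, line 10
  5: from merge_totals, line 15
  6: from fold_scores, line 28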